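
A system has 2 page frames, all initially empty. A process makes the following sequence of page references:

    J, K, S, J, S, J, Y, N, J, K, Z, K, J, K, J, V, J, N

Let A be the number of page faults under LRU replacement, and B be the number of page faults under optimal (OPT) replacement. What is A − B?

Under LRU: F F F F . . F F F F F . F . . F . F → 12 faults.
Under OPT: F F F . . . F F . F F . F . . F . F → 10 faults.
A − B = 12 − 10 = 2.

2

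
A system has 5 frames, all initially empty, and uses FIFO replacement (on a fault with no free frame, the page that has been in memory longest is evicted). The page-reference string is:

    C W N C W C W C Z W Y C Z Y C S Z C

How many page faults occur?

C -> miss, frames {C}
W -> miss, frames {C,W}
N -> miss, frames {C,W,N}
C -> hit
W -> hit
C -> hit
W -> hit
C -> hit
Z -> miss, frames {C,W,N,Z}
W -> hit
Y -> miss, frames {C,W,N,Z,Y}
C -> hit
Z -> hit
Y -> hit
C -> hit
S -> miss, evict C, frames {W,N,Z,Y,S}
Z -> hit
C -> miss, evict W, frames {N,Z,Y,S,C}
Page faults: 7.

7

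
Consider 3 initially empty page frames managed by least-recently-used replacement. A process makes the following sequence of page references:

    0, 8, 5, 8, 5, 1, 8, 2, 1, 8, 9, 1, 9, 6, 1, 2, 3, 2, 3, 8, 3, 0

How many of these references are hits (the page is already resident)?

0 -> fault, frames (0)
8 -> fault, frames (0 8)
5 -> fault, frames (0 8 5)
8 -> hit
5 -> hit
1 -> fault, evict 0, frames (8 5 1)
8 -> hit
2 -> fault, evict 5, frames (1 8 2)
1 -> hit
8 -> hit
9 -> fault, evict 2, frames (1 8 9)
1 -> hit
9 -> hit
6 -> fault, evict 8, frames (1 9 6)
1 -> hit
2 -> fault, evict 9, frames (6 1 2)
3 -> fault, evict 6, frames (1 2 3)
2 -> hit
3 -> hit
8 -> fault, evict 1, frames (2 3 8)
3 -> hit
0 -> fault, evict 2, frames (8 3 0)
Hits: 11.

11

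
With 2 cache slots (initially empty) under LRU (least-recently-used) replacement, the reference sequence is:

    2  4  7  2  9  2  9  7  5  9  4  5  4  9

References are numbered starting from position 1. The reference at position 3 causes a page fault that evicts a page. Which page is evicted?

2

pos 1: 2 -> miss, frames (2)
pos 2: 4 -> miss, frames (2 4)
pos 3: 7 -> miss, evict 2, frames (4 7)
At position 3, page 2 is evicted.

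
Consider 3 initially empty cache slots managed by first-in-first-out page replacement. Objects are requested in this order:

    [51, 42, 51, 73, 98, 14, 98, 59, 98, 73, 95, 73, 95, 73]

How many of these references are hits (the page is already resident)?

51 -> miss, frames (51)
42 -> miss, frames (51 42)
51 -> hit
73 -> miss, frames (51 42 73)
98 -> miss, evict 51, frames (42 73 98)
14 -> miss, evict 42, frames (73 98 14)
98 -> hit
59 -> miss, evict 73, frames (98 14 59)
98 -> hit
73 -> miss, evict 98, frames (14 59 73)
95 -> miss, evict 14, frames (59 73 95)
73 -> hit
95 -> hit
73 -> hit
Hits: 6.

6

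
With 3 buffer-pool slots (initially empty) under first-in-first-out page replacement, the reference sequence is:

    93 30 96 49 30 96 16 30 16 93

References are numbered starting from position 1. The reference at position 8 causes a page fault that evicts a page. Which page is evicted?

pos 1: 93 → fault, frames [93]
pos 2: 30 → fault, frames [93, 30]
pos 3: 96 → fault, frames [93, 30, 96]
pos 4: 49 → fault, evict 93, frames [30, 96, 49]
pos 5: 30 → hit
pos 6: 96 → hit
pos 7: 16 → fault, evict 30, frames [96, 49, 16]
pos 8: 30 → fault, evict 96, frames [49, 16, 30]
At position 8, page 96 is evicted.

96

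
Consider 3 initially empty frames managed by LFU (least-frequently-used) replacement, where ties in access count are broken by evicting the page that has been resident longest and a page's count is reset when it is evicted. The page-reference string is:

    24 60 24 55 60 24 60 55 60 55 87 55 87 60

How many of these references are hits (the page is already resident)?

10

24 -> fault, frames {24}
60 -> fault, frames {24,60}
24 -> hit
55 -> fault, frames {24,60,55}
60 -> hit
24 -> hit
60 -> hit
55 -> hit
60 -> hit
55 -> hit
87 -> fault, evict 24, frames {60,55,87}
55 -> hit
87 -> hit
60 -> hit
Hits: 10.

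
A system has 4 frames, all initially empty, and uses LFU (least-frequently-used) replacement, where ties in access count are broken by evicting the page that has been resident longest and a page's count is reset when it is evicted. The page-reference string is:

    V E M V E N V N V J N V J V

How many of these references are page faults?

V: miss, frames (V)
E: miss, frames (V E)
M: miss, frames (V E M)
V: hit
E: hit
N: miss, frames (V E M N)
V: hit
N: hit
V: hit
J: miss, evict M, frames (V E N J)
N: hit
V: hit
J: hit
V: hit
Page faults: 5.

5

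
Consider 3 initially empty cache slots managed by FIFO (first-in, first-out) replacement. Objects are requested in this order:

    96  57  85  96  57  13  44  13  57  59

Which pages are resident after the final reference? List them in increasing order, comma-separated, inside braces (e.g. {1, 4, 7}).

{44, 57, 59}

96 -> fault, frames (96)
57 -> fault, frames (96 57)
85 -> fault, frames (96 57 85)
96 -> hit
57 -> hit
13 -> fault, evict 96, frames (57 85 13)
44 -> fault, evict 57, frames (85 13 44)
13 -> hit
57 -> fault, evict 85, frames (13 44 57)
59 -> fault, evict 13, frames (44 57 59)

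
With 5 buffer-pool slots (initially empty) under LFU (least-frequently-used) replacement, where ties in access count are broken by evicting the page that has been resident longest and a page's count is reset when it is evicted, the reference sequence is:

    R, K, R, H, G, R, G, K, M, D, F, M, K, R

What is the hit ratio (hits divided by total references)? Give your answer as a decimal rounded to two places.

R -> fault, frames {R}
K -> fault, frames {R,K}
R -> hit
H -> fault, frames {R,K,H}
G -> fault, frames {R,K,H,G}
R -> hit
G -> hit
K -> hit
M -> fault, frames {R,K,H,G,M}
D -> fault, evict H, frames {R,K,G,M,D}
F -> fault, evict M, frames {R,K,G,D,F}
M -> fault, evict D, frames {R,K,G,F,M}
K -> hit
R -> hit
Hits: 6 of 14 references → 6/14 = 0.4286.

0.43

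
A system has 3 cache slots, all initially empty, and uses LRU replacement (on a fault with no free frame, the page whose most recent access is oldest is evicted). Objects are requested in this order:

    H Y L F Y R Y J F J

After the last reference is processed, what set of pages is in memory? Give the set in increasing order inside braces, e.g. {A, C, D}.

H → fault, frames {H}
Y → fault, frames {H,Y}
L → fault, frames {H,Y,L}
F → fault, evict H, frames {Y,L,F}
Y → hit
R → fault, evict L, frames {F,Y,R}
Y → hit
J → fault, evict F, frames {R,Y,J}
F → fault, evict R, frames {Y,J,F}
J → hit

{F, J, Y}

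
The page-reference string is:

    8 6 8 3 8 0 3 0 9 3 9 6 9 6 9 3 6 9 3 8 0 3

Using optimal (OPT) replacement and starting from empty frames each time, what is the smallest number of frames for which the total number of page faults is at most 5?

5

f=1: 22 faults
f=2: 10 faults
f=3: 7 faults
f=4: 6 faults
f=5: 5 faults
Smallest f with faults ≤ 5 is 5.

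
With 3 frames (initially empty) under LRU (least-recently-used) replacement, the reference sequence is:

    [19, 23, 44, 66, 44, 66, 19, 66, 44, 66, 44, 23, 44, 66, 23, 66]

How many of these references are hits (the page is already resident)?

19: fault, frames [19]
23: fault, frames [19, 23]
44: fault, frames [19, 23, 44]
66: fault, evict 19, frames [23, 44, 66]
44: hit
66: hit
19: fault, evict 23, frames [44, 66, 19]
66: hit
44: hit
66: hit
44: hit
23: fault, evict 19, frames [66, 44, 23]
44: hit
66: hit
23: hit
66: hit
Hits: 10.

10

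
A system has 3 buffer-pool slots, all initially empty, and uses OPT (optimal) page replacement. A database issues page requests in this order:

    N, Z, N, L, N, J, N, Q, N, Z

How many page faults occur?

5

N → fault, frames {N}
Z → fault, frames {N,Z}
N → hit
L → fault, frames {N,Z,L}
N → hit
J → fault, evict L, frames {N,Z,J}
N → hit
Q → fault, evict J, frames {N,Z,Q}
N → hit
Z → hit
Page faults: 5.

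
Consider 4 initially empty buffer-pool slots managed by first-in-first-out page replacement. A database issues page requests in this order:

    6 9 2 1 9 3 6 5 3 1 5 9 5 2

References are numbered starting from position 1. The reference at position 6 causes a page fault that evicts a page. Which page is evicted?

pos 1: 6: fault, frames (6)
pos 2: 9: fault, frames (6 9)
pos 3: 2: fault, frames (6 9 2)
pos 4: 1: fault, frames (6 9 2 1)
pos 5: 9: hit
pos 6: 3: fault, evict 6, frames (9 2 1 3)
At position 6, page 6 is evicted.

6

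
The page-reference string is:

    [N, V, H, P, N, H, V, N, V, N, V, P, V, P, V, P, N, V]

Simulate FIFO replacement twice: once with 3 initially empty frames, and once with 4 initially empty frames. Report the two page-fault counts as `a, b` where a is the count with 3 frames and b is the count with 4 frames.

6, 4

3 frames: F F F F F . F . . . . . . . . . . . → 6 faults.
4 frames: F F F F . . . . . . . . . . . . . . → 4 faults.
4 < 6: adding a frame reduced faults, as is typical.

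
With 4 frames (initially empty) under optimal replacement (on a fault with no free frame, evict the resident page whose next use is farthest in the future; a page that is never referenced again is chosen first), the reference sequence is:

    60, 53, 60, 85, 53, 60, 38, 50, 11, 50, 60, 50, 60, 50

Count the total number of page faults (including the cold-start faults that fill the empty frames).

60 → miss, frames (60)
53 → miss, frames (60 53)
60 → hit
85 → miss, frames (60 53 85)
53 → hit
60 → hit
38 → miss, frames (60 53 85 38)
50 → miss, evict 38, frames (60 53 85 50)
11 → miss, evict 85, frames (60 53 50 11)
50 → hit
60 → hit
50 → hit
60 → hit
50 → hit
Page faults: 6.

6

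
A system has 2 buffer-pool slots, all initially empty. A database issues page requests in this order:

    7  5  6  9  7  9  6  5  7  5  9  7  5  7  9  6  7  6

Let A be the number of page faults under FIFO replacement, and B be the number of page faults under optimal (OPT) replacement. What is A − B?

4

Under FIFO: F F F F F . F F F . F . F F F F F . → 14 faults.
Under OPT: F F F F . . F F . . F . F . F F . . → 10 faults.
A − B = 14 − 10 = 4.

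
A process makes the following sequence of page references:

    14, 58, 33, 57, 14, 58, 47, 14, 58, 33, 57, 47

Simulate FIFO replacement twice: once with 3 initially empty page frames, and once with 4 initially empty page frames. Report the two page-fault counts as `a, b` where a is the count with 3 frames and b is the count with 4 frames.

9, 10

3 frames: F F F F F F F . . F F . → 9 faults.
4 frames: F F F F . . F F F F F F → 10 faults.
10 > 9: adding a frame increased faults — Belady's anomaly.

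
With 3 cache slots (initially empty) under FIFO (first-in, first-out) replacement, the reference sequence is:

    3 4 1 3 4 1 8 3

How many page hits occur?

3

3 -> fault, frames (3)
4 -> fault, frames (3 4)
1 -> fault, frames (3 4 1)
3 -> hit
4 -> hit
1 -> hit
8 -> fault, evict 3, frames (4 1 8)
3 -> fault, evict 4, frames (1 8 3)
Hits: 3.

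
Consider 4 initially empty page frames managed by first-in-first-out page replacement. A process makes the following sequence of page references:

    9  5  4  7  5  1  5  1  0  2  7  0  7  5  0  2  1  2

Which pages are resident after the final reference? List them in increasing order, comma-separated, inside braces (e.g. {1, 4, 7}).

{0, 1, 2, 5}

9 -> fault, frames {9}
5 -> fault, frames {9,5}
4 -> fault, frames {9,5,4}
7 -> fault, frames {9,5,4,7}
5 -> hit
1 -> fault, evict 9, frames {5,4,7,1}
5 -> hit
1 -> hit
0 -> fault, evict 5, frames {4,7,1,0}
2 -> fault, evict 4, frames {7,1,0,2}
7 -> hit
0 -> hit
7 -> hit
5 -> fault, evict 7, frames {1,0,2,5}
0 -> hit
2 -> hit
1 -> hit
2 -> hit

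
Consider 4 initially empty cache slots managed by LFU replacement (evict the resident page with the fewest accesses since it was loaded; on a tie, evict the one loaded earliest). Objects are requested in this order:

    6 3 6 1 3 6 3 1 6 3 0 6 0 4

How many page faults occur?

5

6 → fault, frames [6]
3 → fault, frames [6, 3]
6 → hit
1 → fault, frames [6, 3, 1]
3 → hit
6 → hit
3 → hit
1 → hit
6 → hit
3 → hit
0 → fault, frames [6, 3, 1, 0]
6 → hit
0 → hit
4 → fault, evict 1, frames [6, 3, 0, 4]
Page faults: 5.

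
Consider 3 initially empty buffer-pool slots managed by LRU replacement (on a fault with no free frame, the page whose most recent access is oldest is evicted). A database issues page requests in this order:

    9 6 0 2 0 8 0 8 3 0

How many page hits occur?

9 -> fault, frames [9]
6 -> fault, frames [9, 6]
0 -> fault, frames [9, 6, 0]
2 -> fault, evict 9, frames [6, 0, 2]
0 -> hit
8 -> fault, evict 6, frames [2, 0, 8]
0 -> hit
8 -> hit
3 -> fault, evict 2, frames [0, 8, 3]
0 -> hit
Hits: 4.

4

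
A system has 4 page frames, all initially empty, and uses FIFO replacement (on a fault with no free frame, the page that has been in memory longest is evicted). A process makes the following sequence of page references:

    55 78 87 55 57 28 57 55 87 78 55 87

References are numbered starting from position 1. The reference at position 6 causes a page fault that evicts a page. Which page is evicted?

pos 1: 55 -> fault, frames (55)
pos 2: 78 -> fault, frames (55 78)
pos 3: 87 -> fault, frames (55 78 87)
pos 4: 55 -> hit
pos 5: 57 -> fault, frames (55 78 87 57)
pos 6: 28 -> fault, evict 55, frames (78 87 57 28)
At position 6, page 55 is evicted.

55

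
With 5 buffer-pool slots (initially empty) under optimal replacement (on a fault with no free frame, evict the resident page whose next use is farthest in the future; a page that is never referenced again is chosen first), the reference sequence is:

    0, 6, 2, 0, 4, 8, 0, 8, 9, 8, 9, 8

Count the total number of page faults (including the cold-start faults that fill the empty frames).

6

0 → miss, frames [0]
6 → miss, frames [0, 6]
2 → miss, frames [0, 6, 2]
0 → hit
4 → miss, frames [0, 6, 2, 4]
8 → miss, frames [0, 6, 2, 4, 8]
0 → hit
8 → hit
9 → miss, evict 4, frames [0, 6, 2, 8, 9]
8 → hit
9 → hit
8 → hit
Page faults: 6.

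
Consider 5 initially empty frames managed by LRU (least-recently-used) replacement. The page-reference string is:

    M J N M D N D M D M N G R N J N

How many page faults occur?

7

M: fault, frames {M}
J: fault, frames {M,J}
N: fault, frames {M,J,N}
M: hit
D: fault, frames {J,N,M,D}
N: hit
D: hit
M: hit
D: hit
M: hit
N: hit
G: fault, frames {J,D,M,N,G}
R: fault, evict J, frames {D,M,N,G,R}
N: hit
J: fault, evict D, frames {M,G,R,N,J}
N: hit
Page faults: 7.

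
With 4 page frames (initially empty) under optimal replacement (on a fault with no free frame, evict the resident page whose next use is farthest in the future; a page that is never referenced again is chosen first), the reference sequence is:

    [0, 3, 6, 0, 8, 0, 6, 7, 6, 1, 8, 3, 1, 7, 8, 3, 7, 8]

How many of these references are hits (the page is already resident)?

0 -> fault, frames [0]
3 -> fault, frames [0, 3]
6 -> fault, frames [0, 3, 6]
0 -> hit
8 -> fault, frames [0, 3, 6, 8]
0 -> hit
6 -> hit
7 -> fault, evict 0, frames [3, 6, 8, 7]
6 -> hit
1 -> fault, evict 6, frames [3, 8, 7, 1]
8 -> hit
3 -> hit
1 -> hit
7 -> hit
8 -> hit
3 -> hit
7 -> hit
8 -> hit
Hits: 12.

12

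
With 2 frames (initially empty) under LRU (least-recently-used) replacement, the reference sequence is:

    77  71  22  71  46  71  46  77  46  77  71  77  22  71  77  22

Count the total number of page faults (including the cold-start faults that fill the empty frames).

10

77: miss, frames [77]
71: miss, frames [77, 71]
22: miss, evict 77, frames [71, 22]
71: hit
46: miss, evict 22, frames [71, 46]
71: hit
46: hit
77: miss, evict 71, frames [46, 77]
46: hit
77: hit
71: miss, evict 46, frames [77, 71]
77: hit
22: miss, evict 71, frames [77, 22]
71: miss, evict 77, frames [22, 71]
77: miss, evict 22, frames [71, 77]
22: miss, evict 71, frames [77, 22]
Page faults: 10.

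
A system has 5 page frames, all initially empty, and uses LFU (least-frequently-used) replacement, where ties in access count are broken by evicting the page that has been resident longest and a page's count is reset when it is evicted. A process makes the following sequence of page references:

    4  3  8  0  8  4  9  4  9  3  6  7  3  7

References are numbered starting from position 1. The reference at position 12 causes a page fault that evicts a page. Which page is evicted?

pos 1: 4: fault, frames {4}
pos 2: 3: fault, frames {4,3}
pos 3: 8: fault, frames {4,3,8}
pos 4: 0: fault, frames {4,3,8,0}
pos 5: 8: hit
pos 6: 4: hit
pos 7: 9: fault, frames {4,3,8,0,9}
pos 8: 4: hit
pos 9: 9: hit
pos 10: 3: hit
pos 11: 6: fault, evict 0, frames {4,3,8,9,6}
pos 12: 7: fault, evict 6, frames {4,3,8,9,7}
At position 12, page 6 is evicted.

6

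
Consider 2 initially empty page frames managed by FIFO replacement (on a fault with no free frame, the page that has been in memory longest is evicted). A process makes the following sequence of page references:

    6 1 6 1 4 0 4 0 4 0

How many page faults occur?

6 -> miss, frames {6}
1 -> miss, frames {6,1}
6 -> hit
1 -> hit
4 -> miss, evict 6, frames {1,4}
0 -> miss, evict 1, frames {4,0}
4 -> hit
0 -> hit
4 -> hit
0 -> hit
Page faults: 4.

4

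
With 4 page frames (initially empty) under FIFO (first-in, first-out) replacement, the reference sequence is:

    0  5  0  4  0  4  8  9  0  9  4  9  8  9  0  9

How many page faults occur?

6

0 -> miss, frames (0)
5 -> miss, frames (0 5)
0 -> hit
4 -> miss, frames (0 5 4)
0 -> hit
4 -> hit
8 -> miss, frames (0 5 4 8)
9 -> miss, evict 0, frames (5 4 8 9)
0 -> miss, evict 5, frames (4 8 9 0)
9 -> hit
4 -> hit
9 -> hit
8 -> hit
9 -> hit
0 -> hit
9 -> hit
Page faults: 6.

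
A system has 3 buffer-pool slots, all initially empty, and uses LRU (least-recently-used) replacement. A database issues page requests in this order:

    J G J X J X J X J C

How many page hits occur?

J: fault, frames (J)
G: fault, frames (J G)
J: hit
X: fault, frames (G J X)
J: hit
X: hit
J: hit
X: hit
J: hit
C: fault, evict G, frames (X J C)
Hits: 6.

6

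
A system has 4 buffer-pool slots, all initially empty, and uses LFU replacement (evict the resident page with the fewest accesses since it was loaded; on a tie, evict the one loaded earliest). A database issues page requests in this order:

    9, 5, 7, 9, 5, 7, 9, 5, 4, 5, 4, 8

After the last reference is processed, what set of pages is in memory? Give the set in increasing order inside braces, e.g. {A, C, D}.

9: miss, frames {9}
5: miss, frames {9,5}
7: miss, frames {9,5,7}
9: hit
5: hit
7: hit
9: hit
5: hit
4: miss, frames {9,5,7,4}
5: hit
4: hit
8: miss, evict 7, frames {9,5,4,8}

{4, 5, 8, 9}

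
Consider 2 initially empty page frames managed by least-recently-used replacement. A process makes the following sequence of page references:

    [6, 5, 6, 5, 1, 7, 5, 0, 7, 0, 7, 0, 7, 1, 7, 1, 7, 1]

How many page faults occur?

8

6: fault, frames {6}
5: fault, frames {6,5}
6: hit
5: hit
1: fault, evict 6, frames {5,1}
7: fault, evict 5, frames {1,7}
5: fault, evict 1, frames {7,5}
0: fault, evict 7, frames {5,0}
7: fault, evict 5, frames {0,7}
0: hit
7: hit
0: hit
7: hit
1: fault, evict 0, frames {7,1}
7: hit
1: hit
7: hit
1: hit
Page faults: 8.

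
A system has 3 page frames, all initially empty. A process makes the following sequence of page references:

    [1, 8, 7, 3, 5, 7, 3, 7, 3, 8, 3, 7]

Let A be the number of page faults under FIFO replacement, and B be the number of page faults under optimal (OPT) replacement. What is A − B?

Under FIFO: F F F F F . . . . F . F → 7 faults.
Under OPT: F F F F F . . . . F . . → 6 faults.
A − B = 7 − 6 = 1.

1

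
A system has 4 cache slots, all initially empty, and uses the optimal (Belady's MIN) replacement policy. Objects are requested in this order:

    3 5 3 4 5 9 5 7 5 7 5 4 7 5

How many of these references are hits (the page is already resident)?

9

3 → miss, frames (3)
5 → miss, frames (3 5)
3 → hit
4 → miss, frames (3 5 4)
5 → hit
9 → miss, frames (3 5 4 9)
5 → hit
7 → miss, evict 9, frames (3 5 4 7)
5 → hit
7 → hit
5 → hit
4 → hit
7 → hit
5 → hit
Hits: 9.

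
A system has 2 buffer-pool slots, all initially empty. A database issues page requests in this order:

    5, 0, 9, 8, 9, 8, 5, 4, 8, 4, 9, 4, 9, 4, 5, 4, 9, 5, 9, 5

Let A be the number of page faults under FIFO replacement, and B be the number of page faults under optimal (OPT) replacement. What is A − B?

2

Under FIFO: F F F F . . F F F . F F . . F . F . . . → 11 faults.
Under OPT: F F F F . . F F . . F . . . F . F . . . → 9 faults.
A − B = 11 − 9 = 2.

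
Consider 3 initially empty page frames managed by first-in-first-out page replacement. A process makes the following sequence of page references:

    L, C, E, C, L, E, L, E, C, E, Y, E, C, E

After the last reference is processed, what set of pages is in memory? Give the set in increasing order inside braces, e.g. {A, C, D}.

L: fault, frames [L]
C: fault, frames [L, C]
E: fault, frames [L, C, E]
C: hit
L: hit
E: hit
L: hit
E: hit
C: hit
E: hit
Y: fault, evict L, frames [C, E, Y]
E: hit
C: hit
E: hit

{C, E, Y}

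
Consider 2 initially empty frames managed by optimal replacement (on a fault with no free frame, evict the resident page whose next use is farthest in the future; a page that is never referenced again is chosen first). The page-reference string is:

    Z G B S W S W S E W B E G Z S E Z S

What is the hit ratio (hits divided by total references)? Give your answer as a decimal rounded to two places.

0.39

Z: miss, frames [Z]
G: miss, frames [Z, G]
B: miss, evict Z, frames [G, B]
S: miss, evict G, frames [B, S]
W: miss, evict B, frames [S, W]
S: hit
W: hit
S: hit
E: miss, evict S, frames [W, E]
W: hit
B: miss, evict W, frames [E, B]
E: hit
G: miss, evict B, frames [E, G]
Z: miss, evict G, frames [E, Z]
S: miss, evict Z, frames [E, S]
E: hit
Z: miss, evict E, frames [S, Z]
S: hit
Hits: 7 of 18 references → 7/18 = 0.3889.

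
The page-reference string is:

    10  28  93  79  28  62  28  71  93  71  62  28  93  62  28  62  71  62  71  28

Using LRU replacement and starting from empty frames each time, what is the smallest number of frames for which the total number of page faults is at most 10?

f=1: 20 faults
f=2: 15 faults
f=3: 11 faults
f=4: 7 faults
f=5: 6 faults
f=6: 6 faults
Smallest f with faults ≤ 10 is 4.

4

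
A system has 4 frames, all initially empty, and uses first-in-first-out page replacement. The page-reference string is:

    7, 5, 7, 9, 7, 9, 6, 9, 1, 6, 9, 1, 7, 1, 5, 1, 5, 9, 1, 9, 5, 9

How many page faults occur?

8

7 -> miss, frames {7}
5 -> miss, frames {7,5}
7 -> hit
9 -> miss, frames {7,5,9}
7 -> hit
9 -> hit
6 -> miss, frames {7,5,9,6}
9 -> hit
1 -> miss, evict 7, frames {5,9,6,1}
6 -> hit
9 -> hit
1 -> hit
7 -> miss, evict 5, frames {9,6,1,7}
1 -> hit
5 -> miss, evict 9, frames {6,1,7,5}
1 -> hit
5 -> hit
9 -> miss, evict 6, frames {1,7,5,9}
1 -> hit
9 -> hit
5 -> hit
9 -> hit
Page faults: 8.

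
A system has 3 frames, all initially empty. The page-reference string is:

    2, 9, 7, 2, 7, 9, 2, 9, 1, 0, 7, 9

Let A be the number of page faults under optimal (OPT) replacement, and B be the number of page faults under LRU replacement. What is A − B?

Under OPT: F F F . . . . . F F . . → 5 faults.
Under LRU: F F F . . . . . F F F F → 7 faults.
A − B = 5 − 7 = -2.

-2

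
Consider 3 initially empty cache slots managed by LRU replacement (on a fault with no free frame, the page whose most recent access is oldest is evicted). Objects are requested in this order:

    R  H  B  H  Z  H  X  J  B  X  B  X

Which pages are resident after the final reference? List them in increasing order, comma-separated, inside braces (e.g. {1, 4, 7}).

R: miss, frames [R]
H: miss, frames [R, H]
B: miss, frames [R, H, B]
H: hit
Z: miss, evict R, frames [B, H, Z]
H: hit
X: miss, evict B, frames [Z, H, X]
J: miss, evict Z, frames [H, X, J]
B: miss, evict H, frames [X, J, B]
X: hit
B: hit
X: hit

{B, J, X}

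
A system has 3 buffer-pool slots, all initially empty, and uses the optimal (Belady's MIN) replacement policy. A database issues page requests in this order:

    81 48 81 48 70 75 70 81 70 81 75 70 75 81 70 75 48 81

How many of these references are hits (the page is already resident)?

81 -> fault, frames {81}
48 -> fault, frames {81,48}
81 -> hit
48 -> hit
70 -> fault, frames {81,48,70}
75 -> fault, evict 48, frames {81,70,75}
70 -> hit
81 -> hit
70 -> hit
81 -> hit
75 -> hit
70 -> hit
75 -> hit
81 -> hit
70 -> hit
75 -> hit
48 -> fault, evict 75, frames {81,70,48}
81 -> hit
Hits: 13.

13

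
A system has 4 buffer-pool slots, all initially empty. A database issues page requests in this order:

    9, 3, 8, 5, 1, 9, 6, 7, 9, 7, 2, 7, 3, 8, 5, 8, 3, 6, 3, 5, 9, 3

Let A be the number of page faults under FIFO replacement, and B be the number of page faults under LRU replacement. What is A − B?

Under FIFO: F F F F F F F F . . F . F F F . . F . . F F → 15 faults.
Under LRU: F F F F F F F F . . F . F F F . . F . . F . → 14 faults.
A − B = 15 − 14 = 1.

1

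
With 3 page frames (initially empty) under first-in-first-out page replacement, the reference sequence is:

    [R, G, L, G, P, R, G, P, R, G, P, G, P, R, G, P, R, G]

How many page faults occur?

R → fault, frames (R)
G → fault, frames (R G)
L → fault, frames (R G L)
G → hit
P → fault, evict R, frames (G L P)
R → fault, evict G, frames (L P R)
G → fault, evict L, frames (P R G)
P → hit
R → hit
G → hit
P → hit
G → hit
P → hit
R → hit
G → hit
P → hit
R → hit
G → hit
Page faults: 6.

6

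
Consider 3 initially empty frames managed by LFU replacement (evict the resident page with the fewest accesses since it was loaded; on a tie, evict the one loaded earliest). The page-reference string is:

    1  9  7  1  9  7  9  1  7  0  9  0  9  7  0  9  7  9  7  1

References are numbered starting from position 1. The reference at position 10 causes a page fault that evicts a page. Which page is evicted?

1

pos 1: 1 → fault, frames (1)
pos 2: 9 → fault, frames (1 9)
pos 3: 7 → fault, frames (1 9 7)
pos 4: 1 → hit
pos 5: 9 → hit
pos 6: 7 → hit
pos 7: 9 → hit
pos 8: 1 → hit
pos 9: 7 → hit
pos 10: 0 → fault, evict 1, frames (9 7 0)
At position 10, page 1 is evicted.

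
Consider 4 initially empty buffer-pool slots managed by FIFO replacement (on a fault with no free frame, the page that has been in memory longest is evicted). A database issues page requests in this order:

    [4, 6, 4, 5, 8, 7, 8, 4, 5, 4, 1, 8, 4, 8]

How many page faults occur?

4 -> fault, frames (4)
6 -> fault, frames (4 6)
4 -> hit
5 -> fault, frames (4 6 5)
8 -> fault, frames (4 6 5 8)
7 -> fault, evict 4, frames (6 5 8 7)
8 -> hit
4 -> fault, evict 6, frames (5 8 7 4)
5 -> hit
4 -> hit
1 -> fault, evict 5, frames (8 7 4 1)
8 -> hit
4 -> hit
8 -> hit
Page faults: 7.

7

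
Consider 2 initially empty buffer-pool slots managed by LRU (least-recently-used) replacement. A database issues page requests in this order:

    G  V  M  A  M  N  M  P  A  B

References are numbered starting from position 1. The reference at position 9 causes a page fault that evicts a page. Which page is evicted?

M

pos 1: G → fault, frames [G]
pos 2: V → fault, frames [G, V]
pos 3: M → fault, evict G, frames [V, M]
pos 4: A → fault, evict V, frames [M, A]
pos 5: M → hit
pos 6: N → fault, evict A, frames [M, N]
pos 7: M → hit
pos 8: P → fault, evict N, frames [M, P]
pos 9: A → fault, evict M, frames [P, A]
At position 9, page M is evicted.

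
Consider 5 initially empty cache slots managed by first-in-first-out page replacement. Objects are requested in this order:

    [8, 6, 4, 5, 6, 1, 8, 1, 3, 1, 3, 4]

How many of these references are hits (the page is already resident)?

8: fault, frames [8]
6: fault, frames [8, 6]
4: fault, frames [8, 6, 4]
5: fault, frames [8, 6, 4, 5]
6: hit
1: fault, frames [8, 6, 4, 5, 1]
8: hit
1: hit
3: fault, evict 8, frames [6, 4, 5, 1, 3]
1: hit
3: hit
4: hit
Hits: 6.

6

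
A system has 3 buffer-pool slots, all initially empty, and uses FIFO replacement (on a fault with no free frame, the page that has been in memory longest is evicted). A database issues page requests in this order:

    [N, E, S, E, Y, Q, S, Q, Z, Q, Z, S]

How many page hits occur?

N → miss, frames {N}
E → miss, frames {N,E}
S → miss, frames {N,E,S}
E → hit
Y → miss, evict N, frames {E,S,Y}
Q → miss, evict E, frames {S,Y,Q}
S → hit
Q → hit
Z → miss, evict S, frames {Y,Q,Z}
Q → hit
Z → hit
S → miss, evict Y, frames {Q,Z,S}
Hits: 5.

5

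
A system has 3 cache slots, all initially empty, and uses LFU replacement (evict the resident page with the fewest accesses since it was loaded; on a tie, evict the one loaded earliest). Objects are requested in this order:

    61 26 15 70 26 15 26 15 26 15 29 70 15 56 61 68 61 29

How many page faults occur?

61 -> fault, frames (61)
26 -> fault, frames (61 26)
15 -> fault, frames (61 26 15)
70 -> fault, evict 61, frames (26 15 70)
26 -> hit
15 -> hit
26 -> hit
15 -> hit
26 -> hit
15 -> hit
29 -> fault, evict 70, frames (26 15 29)
70 -> fault, evict 29, frames (26 15 70)
15 -> hit
56 -> fault, evict 70, frames (26 15 56)
61 -> fault, evict 56, frames (26 15 61)
68 -> fault, evict 61, frames (26 15 68)
61 -> fault, evict 68, frames (26 15 61)
29 -> fault, evict 61, frames (26 15 29)
Page faults: 11.

11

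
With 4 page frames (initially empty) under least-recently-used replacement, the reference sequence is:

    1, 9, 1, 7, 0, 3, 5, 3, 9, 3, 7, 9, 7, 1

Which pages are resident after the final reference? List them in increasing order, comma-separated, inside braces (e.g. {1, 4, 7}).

1 -> fault, frames (1)
9 -> fault, frames (1 9)
1 -> hit
7 -> fault, frames (9 1 7)
0 -> fault, frames (9 1 7 0)
3 -> fault, evict 9, frames (1 7 0 3)
5 -> fault, evict 1, frames (7 0 3 5)
3 -> hit
9 -> fault, evict 7, frames (0 5 3 9)
3 -> hit
7 -> fault, evict 0, frames (5 9 3 7)
9 -> hit
7 -> hit
1 -> fault, evict 5, frames (3 9 7 1)

{1, 3, 7, 9}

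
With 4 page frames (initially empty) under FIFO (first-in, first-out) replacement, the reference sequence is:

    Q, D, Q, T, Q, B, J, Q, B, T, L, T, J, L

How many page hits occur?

Q → fault, frames [Q]
D → fault, frames [Q, D]
Q → hit
T → fault, frames [Q, D, T]
Q → hit
B → fault, frames [Q, D, T, B]
J → fault, evict Q, frames [D, T, B, J]
Q → fault, evict D, frames [T, B, J, Q]
B → hit
T → hit
L → fault, evict T, frames [B, J, Q, L]
T → fault, evict B, frames [J, Q, L, T]
J → hit
L → hit
Hits: 6.

6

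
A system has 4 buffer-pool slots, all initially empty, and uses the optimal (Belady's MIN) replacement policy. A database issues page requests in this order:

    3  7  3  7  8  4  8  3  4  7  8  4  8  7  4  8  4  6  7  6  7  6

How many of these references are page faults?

5

3 → fault, frames (3)
7 → fault, frames (3 7)
3 → hit
7 → hit
8 → fault, frames (3 7 8)
4 → fault, frames (3 7 8 4)
8 → hit
3 → hit
4 → hit
7 → hit
8 → hit
4 → hit
8 → hit
7 → hit
4 → hit
8 → hit
4 → hit
6 → fault, evict 4, frames (3 7 8 6)
7 → hit
6 → hit
7 → hit
6 → hit
Page faults: 5.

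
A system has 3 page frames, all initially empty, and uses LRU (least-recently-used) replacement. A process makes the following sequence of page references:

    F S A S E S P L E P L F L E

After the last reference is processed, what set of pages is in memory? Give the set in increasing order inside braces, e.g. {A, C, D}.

{E, F, L}

F -> miss, frames [F]
S -> miss, frames [F, S]
A -> miss, frames [F, S, A]
S -> hit
E -> miss, evict F, frames [A, S, E]
S -> hit
P -> miss, evict A, frames [E, S, P]
L -> miss, evict E, frames [S, P, L]
E -> miss, evict S, frames [P, L, E]
P -> hit
L -> hit
F -> miss, evict E, frames [P, L, F]
L -> hit
E -> miss, evict P, frames [F, L, E]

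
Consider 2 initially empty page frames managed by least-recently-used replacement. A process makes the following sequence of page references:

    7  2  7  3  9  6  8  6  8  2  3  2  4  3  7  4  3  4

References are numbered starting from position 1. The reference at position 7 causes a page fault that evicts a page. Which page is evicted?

pos 1: 7 → miss, frames [7]
pos 2: 2 → miss, frames [7, 2]
pos 3: 7 → hit
pos 4: 3 → miss, evict 2, frames [7, 3]
pos 5: 9 → miss, evict 7, frames [3, 9]
pos 6: 6 → miss, evict 3, frames [9, 6]
pos 7: 8 → miss, evict 9, frames [6, 8]
At position 7, page 9 is evicted.

9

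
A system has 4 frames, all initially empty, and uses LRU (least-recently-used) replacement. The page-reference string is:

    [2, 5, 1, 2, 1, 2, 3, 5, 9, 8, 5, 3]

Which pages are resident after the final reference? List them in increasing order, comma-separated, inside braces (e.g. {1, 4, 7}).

{3, 5, 8, 9}

2 → miss, frames (2)
5 → miss, frames (2 5)
1 → miss, frames (2 5 1)
2 → hit
1 → hit
2 → hit
3 → miss, frames (5 1 2 3)
5 → hit
9 → miss, evict 1, frames (2 3 5 9)
8 → miss, evict 2, frames (3 5 9 8)
5 → hit
3 → hit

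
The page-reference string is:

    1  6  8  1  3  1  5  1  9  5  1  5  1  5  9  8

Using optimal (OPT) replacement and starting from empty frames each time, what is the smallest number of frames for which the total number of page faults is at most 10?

2

f=1: 16 faults
f=2: 9 faults
f=3: 7 faults
f=4: 6 faults
f=5: 6 faults
f=6: 6 faults
Smallest f with faults ≤ 10 is 2.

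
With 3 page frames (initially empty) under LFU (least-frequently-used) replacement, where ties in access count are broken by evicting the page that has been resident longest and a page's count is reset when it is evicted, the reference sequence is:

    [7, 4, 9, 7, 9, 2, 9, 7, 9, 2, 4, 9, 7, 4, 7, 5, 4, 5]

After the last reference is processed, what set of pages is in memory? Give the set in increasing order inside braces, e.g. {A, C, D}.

7 → fault, frames {7}
4 → fault, frames {7,4}
9 → fault, frames {7,4,9}
7 → hit
9 → hit
2 → fault, evict 4, frames {7,9,2}
9 → hit
7 → hit
9 → hit
2 → hit
4 → fault, evict 2, frames {7,9,4}
9 → hit
7 → hit
4 → hit
7 → hit
5 → fault, evict 4, frames {7,9,5}
4 → fault, evict 5, frames {7,9,4}
5 → fault, evict 4, frames {7,9,5}

{5, 7, 9}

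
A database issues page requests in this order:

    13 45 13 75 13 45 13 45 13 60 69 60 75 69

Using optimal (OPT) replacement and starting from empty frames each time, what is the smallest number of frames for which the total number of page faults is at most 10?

2

f=1: 14 faults
f=2: 7 faults
f=3: 5 faults
f=4: 5 faults
f=5: 5 faults
Smallest f with faults ≤ 10 is 2.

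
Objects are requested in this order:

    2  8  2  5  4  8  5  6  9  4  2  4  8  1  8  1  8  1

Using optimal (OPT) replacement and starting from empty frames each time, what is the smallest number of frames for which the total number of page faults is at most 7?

f=1: 18 faults
f=2: 10 faults
f=3: 8 faults
f=4: 7 faults
f=5: 7 faults
f=6: 7 faults
f=7: 7 faults
Smallest f with faults ≤ 7 is 4.

4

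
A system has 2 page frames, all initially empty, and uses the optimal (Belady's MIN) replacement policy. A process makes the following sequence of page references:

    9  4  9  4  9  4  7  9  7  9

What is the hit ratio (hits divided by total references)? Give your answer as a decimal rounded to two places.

9: fault, frames [9]
4: fault, frames [9, 4]
9: hit
4: hit
9: hit
4: hit
7: fault, evict 4, frames [9, 7]
9: hit
7: hit
9: hit
Hits: 7 of 10 references → 7/10 = 0.7000.

0.70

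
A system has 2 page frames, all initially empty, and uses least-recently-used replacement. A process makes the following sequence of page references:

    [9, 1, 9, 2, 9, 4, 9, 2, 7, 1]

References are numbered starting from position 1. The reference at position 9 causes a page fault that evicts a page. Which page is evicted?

9

pos 1: 9 → miss, frames (9)
pos 2: 1 → miss, frames (9 1)
pos 3: 9 → hit
pos 4: 2 → miss, evict 1, frames (9 2)
pos 5: 9 → hit
pos 6: 4 → miss, evict 2, frames (9 4)
pos 7: 9 → hit
pos 8: 2 → miss, evict 4, frames (9 2)
pos 9: 7 → miss, evict 9, frames (2 7)
At position 9, page 9 is evicted.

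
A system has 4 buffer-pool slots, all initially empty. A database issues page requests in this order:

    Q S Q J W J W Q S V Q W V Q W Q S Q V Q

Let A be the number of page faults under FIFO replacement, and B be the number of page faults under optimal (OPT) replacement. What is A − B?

2

Under FIFO: F F . F F . . . . F F . . . . . F . . . → 7 faults.
Under OPT: F F . F F . . . . F . . . . . . . . . . → 5 faults.
A − B = 7 − 5 = 2.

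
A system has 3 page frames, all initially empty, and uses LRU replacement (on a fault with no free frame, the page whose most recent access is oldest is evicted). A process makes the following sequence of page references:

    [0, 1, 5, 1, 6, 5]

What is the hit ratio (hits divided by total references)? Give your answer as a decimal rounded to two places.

0 → miss, frames (0)
1 → miss, frames (0 1)
5 → miss, frames (0 1 5)
1 → hit
6 → miss, evict 0, frames (5 1 6)
5 → hit
Hits: 2 of 6 references → 2/6 = 0.3333.

0.33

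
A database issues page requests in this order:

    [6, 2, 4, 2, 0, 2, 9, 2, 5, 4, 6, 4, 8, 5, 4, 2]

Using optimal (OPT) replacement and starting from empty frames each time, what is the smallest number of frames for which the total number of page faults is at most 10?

f=1: 16 faults
f=2: 11 faults
f=3: 9 faults
f=4: 7 faults
f=5: 7 faults
f=6: 7 faults
f=7: 7 faults
Smallest f with faults ≤ 10 is 3.

3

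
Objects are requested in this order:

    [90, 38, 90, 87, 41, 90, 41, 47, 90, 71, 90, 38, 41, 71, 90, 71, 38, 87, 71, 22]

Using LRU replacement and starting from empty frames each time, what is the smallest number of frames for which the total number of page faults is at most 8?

f=1: 20 faults
f=2: 16 faults
f=3: 13 faults
f=4: 10 faults
f=5: 9 faults
f=6: 7 faults
f=7: 7 faults
Smallest f with faults ≤ 8 is 6.

6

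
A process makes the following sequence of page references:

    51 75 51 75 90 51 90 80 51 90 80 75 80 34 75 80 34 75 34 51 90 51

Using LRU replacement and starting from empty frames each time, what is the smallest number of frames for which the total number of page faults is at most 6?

5

f=1: 22 faults
f=2: 16 faults
f=3: 8 faults
f=4: 7 faults
f=5: 5 faults
Smallest f with faults ≤ 6 is 5.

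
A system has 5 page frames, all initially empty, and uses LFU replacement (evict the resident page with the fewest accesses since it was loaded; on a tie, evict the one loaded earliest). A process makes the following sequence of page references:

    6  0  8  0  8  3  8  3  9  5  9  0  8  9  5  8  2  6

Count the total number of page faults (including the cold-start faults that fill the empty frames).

8

6 -> miss, frames (6)
0 -> miss, frames (6 0)
8 -> miss, frames (6 0 8)
0 -> hit
8 -> hit
3 -> miss, frames (6 0 8 3)
8 -> hit
3 -> hit
9 -> miss, frames (6 0 8 3 9)
5 -> miss, evict 6, frames (0 8 3 9 5)
9 -> hit
0 -> hit
8 -> hit
9 -> hit
5 -> hit
8 -> hit
2 -> miss, evict 3, frames (0 8 9 5 2)
6 -> miss, evict 2, frames (0 8 9 5 6)
Page faults: 8.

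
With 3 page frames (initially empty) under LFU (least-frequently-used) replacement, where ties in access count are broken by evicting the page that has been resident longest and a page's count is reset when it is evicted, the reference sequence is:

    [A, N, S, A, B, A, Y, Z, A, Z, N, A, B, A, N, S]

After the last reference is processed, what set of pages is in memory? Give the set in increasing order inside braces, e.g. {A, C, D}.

A → miss, frames (A)
N → miss, frames (A N)
S → miss, frames (A N S)
A → hit
B → miss, evict N, frames (A S B)
A → hit
Y → miss, evict S, frames (A B Y)
Z → miss, evict B, frames (A Y Z)
A → hit
Z → hit
N → miss, evict Y, frames (A Z N)
A → hit
B → miss, evict N, frames (A Z B)
A → hit
N → miss, evict B, frames (A Z N)
S → miss, evict N, frames (A Z S)

{A, S, Z}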